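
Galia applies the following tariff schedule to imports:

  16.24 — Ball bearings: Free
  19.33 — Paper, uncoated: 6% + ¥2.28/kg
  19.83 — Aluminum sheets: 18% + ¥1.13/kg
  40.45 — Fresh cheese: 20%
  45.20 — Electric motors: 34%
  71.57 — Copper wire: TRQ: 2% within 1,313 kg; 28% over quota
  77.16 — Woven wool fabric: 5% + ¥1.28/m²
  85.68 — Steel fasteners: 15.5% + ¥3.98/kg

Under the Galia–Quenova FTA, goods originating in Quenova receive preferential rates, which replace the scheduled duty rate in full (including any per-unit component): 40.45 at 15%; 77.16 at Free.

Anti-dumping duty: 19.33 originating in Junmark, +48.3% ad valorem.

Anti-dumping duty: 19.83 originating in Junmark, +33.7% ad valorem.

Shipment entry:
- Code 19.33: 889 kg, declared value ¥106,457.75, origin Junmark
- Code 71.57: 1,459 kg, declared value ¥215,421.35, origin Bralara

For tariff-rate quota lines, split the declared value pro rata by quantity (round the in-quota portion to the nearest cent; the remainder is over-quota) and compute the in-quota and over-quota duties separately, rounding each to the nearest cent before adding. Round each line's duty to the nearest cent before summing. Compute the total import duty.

¥69,746.70

Line 1 (19.33, Junmark, 889 kg, ¥106,457.75):
Base rate for 19.33 is 6% + ¥2.28/kg.
Additional duty on 19.33 from Junmark: +48.3%. Applied ad valorem rate: 6% + 48.3% = 54.3%.
Duty = ¥106,457.75 × 54.3% + 889 × ¥2.28 = ¥59,833.48.
Line 2 (71.57, Bralara, 1,459 kg, ¥215,421.35):
Code 71.57 is under a tariff-rate quota (threshold 1,313 kg). In-quota: 1,313 kg at 2%; over-quota: 146 kg at 28%.
Pro-rata value split: in-quota = ¥215,421.35 × 1,313/1,459 = ¥193,864.45; over-quota = ¥215,421.35 − ¥193,864.45 = ¥21,556.90.
In-quota duty = ¥193,864.45 × 2% = ¥3,877.29. Over-quota duty = ¥21,556.90 × 28% = ¥6,035.93.
Line duty = ¥3,877.29 + ¥6,035.93 = ¥9,913.22.
Total = ¥59,833.48 + ¥9,913.22 = ¥69,746.70.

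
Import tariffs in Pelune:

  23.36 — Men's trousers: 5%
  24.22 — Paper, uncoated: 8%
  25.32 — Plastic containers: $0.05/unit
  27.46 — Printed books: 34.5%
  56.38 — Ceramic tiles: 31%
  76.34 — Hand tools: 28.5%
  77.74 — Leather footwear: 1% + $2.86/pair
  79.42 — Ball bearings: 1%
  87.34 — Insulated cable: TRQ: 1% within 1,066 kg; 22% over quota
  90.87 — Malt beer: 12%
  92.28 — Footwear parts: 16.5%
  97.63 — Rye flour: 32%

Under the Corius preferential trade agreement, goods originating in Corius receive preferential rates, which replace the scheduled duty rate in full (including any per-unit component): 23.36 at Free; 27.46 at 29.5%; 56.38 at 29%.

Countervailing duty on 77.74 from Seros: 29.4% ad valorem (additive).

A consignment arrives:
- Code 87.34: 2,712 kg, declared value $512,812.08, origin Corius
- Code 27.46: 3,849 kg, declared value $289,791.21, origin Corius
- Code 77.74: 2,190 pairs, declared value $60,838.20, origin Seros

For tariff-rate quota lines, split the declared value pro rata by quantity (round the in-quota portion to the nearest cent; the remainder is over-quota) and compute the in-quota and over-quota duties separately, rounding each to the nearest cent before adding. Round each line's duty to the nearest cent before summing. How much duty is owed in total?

Line 1 (87.34, Corius, 2,712 kg, $512,812.08):
Code 87.34 is under a tariff-rate quota (threshold 1,066 kg). In-quota: 1,066 kg at 1%; over-quota: 1,646 kg at 22%.
Pro-rata value split: in-quota = $512,812.08 × 1,066/2,712 = $201,569.94; over-quota = $512,812.08 − $201,569.94 = $311,242.14.
In-quota duty = $201,569.94 × 1% = $2,015.70. Over-quota duty = $311,242.14 × 22% = $68,473.27.
Line duty = $2,015.70 + $68,473.27 = $70,488.97.
Line 2 (27.46, Corius, 3,849 kg, $289,791.21):
Base rate for 27.46 is 34.5%.
Origin Corius qualifies under the Pelune–Corius agreement and 27.46 is covered: preferential rate 29.5% applies instead.
Duty = $289,791.21 × 29.5% = $85,488.41.
Line 3 (77.74, Seros, 2,190 pairs, $60,838.20):
Base rate for 77.74 is 1% + $2.86/pair.
Additional duty on 77.74 from Seros: +29.4%. Applied ad valorem rate: 1% + 29.4% = 30.4%.
Duty = $60,838.20 × 30.4% + 2,190 × $2.86 = $24,758.21.
Total = $70,488.97 + $85,488.41 + $24,758.21 = $180,735.59.

$180,735.59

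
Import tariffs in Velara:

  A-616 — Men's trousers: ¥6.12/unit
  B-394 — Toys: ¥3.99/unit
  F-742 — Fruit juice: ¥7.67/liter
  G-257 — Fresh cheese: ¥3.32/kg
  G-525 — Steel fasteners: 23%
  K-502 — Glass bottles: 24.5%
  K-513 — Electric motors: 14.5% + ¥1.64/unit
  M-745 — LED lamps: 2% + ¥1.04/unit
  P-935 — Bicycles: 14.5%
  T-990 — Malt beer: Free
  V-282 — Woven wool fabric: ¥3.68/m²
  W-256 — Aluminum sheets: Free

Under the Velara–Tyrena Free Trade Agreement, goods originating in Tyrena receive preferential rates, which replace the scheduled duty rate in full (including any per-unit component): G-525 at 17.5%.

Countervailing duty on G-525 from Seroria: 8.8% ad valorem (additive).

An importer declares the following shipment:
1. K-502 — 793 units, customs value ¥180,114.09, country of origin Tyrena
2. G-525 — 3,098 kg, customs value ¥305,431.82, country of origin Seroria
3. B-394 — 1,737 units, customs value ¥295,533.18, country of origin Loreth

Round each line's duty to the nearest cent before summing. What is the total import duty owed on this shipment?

Line 1 (K-502, Tyrena, 793 units, ¥180,114.09):
Base rate for K-502 is 24.5%.
Origin Tyrena is the FTA partner but K-502 is not on the preference list; base rate stands.
Duty = ¥180,114.09 × 24.5% = ¥44,127.95.
Line 2 (G-525, Seroria, 3,098 kg, ¥305,431.82):
Base rate for G-525 is 23%.
G-525 has an FTA preferential rate, but origin Seroria is not Tyrena; base rate stands.
Additional duty on G-525 from Seroria: +8.8%. Applied ad valorem rate: 23% + 8.8% = 31.8%.
Duty = ¥305,431.82 × 31.8% = ¥97,127.32.
Line 3 (B-394, Loreth, 1,737 units, ¥295,533.18):
Base rate for B-394 is ¥3.99/unit.
Duty = 1,737 × ¥3.99 = ¥6,930.63.
Total = ¥44,127.95 + ¥97,127.32 + ¥6,930.63 = ¥148,185.90.

¥148,185.90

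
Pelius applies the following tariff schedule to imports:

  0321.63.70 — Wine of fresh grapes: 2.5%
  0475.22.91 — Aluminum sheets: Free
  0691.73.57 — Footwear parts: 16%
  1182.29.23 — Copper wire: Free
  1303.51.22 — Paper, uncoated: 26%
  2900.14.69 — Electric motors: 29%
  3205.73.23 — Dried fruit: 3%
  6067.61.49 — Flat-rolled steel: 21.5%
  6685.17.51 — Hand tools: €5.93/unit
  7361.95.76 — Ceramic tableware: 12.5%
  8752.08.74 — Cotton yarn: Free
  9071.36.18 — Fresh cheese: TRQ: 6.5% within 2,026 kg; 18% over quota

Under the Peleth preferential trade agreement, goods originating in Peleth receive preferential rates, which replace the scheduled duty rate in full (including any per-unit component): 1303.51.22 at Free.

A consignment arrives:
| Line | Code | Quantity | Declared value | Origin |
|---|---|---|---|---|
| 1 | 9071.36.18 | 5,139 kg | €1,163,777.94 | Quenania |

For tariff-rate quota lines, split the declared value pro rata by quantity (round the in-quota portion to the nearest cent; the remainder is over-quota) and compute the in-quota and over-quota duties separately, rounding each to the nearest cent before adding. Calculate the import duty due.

€156,717.12

Line 1 (9071.36.18, Quenania, 5,139 kg, €1,163,777.94):
Code 9071.36.18 is under a tariff-rate quota (threshold 2,026 kg). In-quota: 2,026 kg at 6.5%; over-quota: 3,113 kg at 18%.
Pro-rata value split: in-quota = €1,163,777.94 × 2,026/5,139 = €458,807.96; over-quota = €1,163,777.94 − €458,807.96 = €704,969.98.
In-quota duty = €458,807.96 × 6.5% = €29,822.52. Over-quota duty = €704,969.98 × 18% = €126,894.60.
Line duty = €29,822.52 + €126,894.60 = €156,717.12.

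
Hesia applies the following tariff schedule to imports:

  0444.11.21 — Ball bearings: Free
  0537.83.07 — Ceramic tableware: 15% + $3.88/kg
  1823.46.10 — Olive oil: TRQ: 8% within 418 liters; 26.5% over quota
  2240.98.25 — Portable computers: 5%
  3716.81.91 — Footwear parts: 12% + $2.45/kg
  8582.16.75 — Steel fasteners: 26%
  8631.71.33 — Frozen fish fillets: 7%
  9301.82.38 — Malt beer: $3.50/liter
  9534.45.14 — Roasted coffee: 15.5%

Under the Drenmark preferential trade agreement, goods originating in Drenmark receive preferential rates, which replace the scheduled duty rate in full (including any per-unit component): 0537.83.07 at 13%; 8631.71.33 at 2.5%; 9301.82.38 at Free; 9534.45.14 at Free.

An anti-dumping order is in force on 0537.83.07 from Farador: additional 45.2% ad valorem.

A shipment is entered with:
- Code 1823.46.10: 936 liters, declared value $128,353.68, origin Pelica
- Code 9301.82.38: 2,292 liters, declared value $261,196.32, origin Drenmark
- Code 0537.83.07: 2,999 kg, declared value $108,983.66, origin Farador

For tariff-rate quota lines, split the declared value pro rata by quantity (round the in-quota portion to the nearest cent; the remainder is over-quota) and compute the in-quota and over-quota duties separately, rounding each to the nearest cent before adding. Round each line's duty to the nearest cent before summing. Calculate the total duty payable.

Line 1 (1823.46.10, Pelica, 936 liters, $128,353.68):
Code 1823.46.10 is under a tariff-rate quota (threshold 418 liters). In-quota: 418 liters at 8%; over-quota: 518 liters at 26.5%.
Pro-rata value split: in-quota = $128,353.68 × 418/936 = $57,320.34; over-quota = $128,353.68 − $57,320.34 = $71,033.34.
In-quota duty = $57,320.34 × 8% = $4,585.63. Over-quota duty = $71,033.34 × 26.5% = $18,823.84.
Line duty = $4,585.63 + $18,823.84 = $23,409.47.
Line 2 (9301.82.38, Drenmark, 2,292 liters, $261,196.32):
Base rate for 9301.82.38 is $3.50/liter.
Origin Drenmark qualifies under the Hesia–Drenmark agreement and 9301.82.38 is covered: preferential rate Free applies instead.
Duty = $261,196.32 × 0% = $0.00.
Line 3 (0537.83.07, Farador, 2,999 kg, $108,983.66):
Base rate for 0537.83.07 is 15% + $3.88/kg.
0537.83.07 has an FTA preferential rate, but origin Farador is not Drenmark; base rate stands.
Additional duty on 0537.83.07 from Farador: +45.2%. Applied ad valorem rate: 15% + 45.2% = 60.2%.
Duty = $108,983.66 × 60.2% + 2,999 × $3.88 = $77,244.28.
Total = $23,409.47 + $0.00 + $77,244.28 = $100,653.75.

$100,653.75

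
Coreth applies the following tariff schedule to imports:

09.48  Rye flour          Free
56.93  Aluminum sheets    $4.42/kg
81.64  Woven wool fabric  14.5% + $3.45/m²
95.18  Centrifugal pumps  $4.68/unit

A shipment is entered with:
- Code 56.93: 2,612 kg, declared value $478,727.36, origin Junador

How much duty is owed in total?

$11,545.04

Line 1 (56.93, Junador, 2,612 kg, $478,727.36):
Base rate for 56.93 is $4.42/kg.
Duty = 2,612 × $4.42 = $11,545.04.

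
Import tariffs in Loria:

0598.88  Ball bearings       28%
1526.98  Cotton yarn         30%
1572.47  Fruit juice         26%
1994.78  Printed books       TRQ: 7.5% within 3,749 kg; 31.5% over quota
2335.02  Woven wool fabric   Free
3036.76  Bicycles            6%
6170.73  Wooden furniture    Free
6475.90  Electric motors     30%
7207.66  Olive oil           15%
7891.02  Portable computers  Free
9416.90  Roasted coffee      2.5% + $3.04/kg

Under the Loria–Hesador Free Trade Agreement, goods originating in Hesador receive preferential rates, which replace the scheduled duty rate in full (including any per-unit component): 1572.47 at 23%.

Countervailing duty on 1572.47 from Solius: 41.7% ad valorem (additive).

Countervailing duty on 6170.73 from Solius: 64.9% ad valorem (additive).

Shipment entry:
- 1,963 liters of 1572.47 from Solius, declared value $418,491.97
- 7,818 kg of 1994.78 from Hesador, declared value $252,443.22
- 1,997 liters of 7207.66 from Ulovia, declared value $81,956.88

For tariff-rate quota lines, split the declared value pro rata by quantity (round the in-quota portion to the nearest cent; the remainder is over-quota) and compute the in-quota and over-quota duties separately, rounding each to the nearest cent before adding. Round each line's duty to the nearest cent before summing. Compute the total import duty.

Line 1 (1572.47, Solius, 1,963 liters, $418,491.97):
Base rate for 1572.47 is 26%.
1572.47 has an FTA preferential rate, but origin Solius is not Hesador; base rate stands.
Additional duty on 1572.47 from Solius: +41.7%. Applied ad valorem rate: 26% + 41.7% = 67.7%.
Duty = $418,491.97 × 67.7% = $283,319.06.
Line 2 (1994.78, Hesador, 7,818 kg, $252,443.22):
Code 1994.78 is under a tariff-rate quota (threshold 3,749 kg). In-quota: 3,749 kg at 7.5%; over-quota: 4,069 kg at 31.5%.
Pro-rata value split: in-quota = $252,443.22 × 3,749/7,818 = $121,055.21; over-quota = $252,443.22 − $121,055.21 = $131,388.01.
In-quota duty = $121,055.21 × 7.5% = $9,079.14. Over-quota duty = $131,388.01 × 31.5% = $41,387.22.
Line duty = $9,079.14 + $41,387.22 = $50,466.36.
Line 3 (7207.66, Ulovia, 1,997 liters, $81,956.88):
Base rate for 7207.66 is 15%.
Duty = $81,956.88 × 15% = $12,293.53.
Total = $283,319.06 + $50,466.36 + $12,293.53 = $346,078.95.

$346,078.95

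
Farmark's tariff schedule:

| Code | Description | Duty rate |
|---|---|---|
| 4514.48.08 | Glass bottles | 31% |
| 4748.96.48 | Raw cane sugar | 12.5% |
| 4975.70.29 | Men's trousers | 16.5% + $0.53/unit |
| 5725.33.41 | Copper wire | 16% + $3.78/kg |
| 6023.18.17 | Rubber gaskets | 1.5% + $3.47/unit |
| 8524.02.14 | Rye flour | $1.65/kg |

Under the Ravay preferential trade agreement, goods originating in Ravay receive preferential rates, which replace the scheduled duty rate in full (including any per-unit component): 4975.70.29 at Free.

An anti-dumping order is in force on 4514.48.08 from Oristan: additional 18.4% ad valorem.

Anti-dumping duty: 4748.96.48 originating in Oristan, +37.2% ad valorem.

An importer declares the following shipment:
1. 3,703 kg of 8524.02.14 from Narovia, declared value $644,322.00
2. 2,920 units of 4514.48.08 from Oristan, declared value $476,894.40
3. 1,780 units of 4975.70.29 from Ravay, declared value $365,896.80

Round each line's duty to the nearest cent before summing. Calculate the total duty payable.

Line 1 (8524.02.14, Narovia, 3,703 kg, $644,322.00):
Base rate for 8524.02.14 is $1.65/kg.
Duty = 3,703 × $1.65 = $6,109.95.
Line 2 (4514.48.08, Oristan, 2,920 units, $476,894.40):
Base rate for 4514.48.08 is 31%.
Additional duty on 4514.48.08 from Oristan: +18.4%. Applied ad valorem rate: 31% + 18.4% = 49.4%.
Duty = $476,894.40 × 49.4% = $235,585.83.
Line 3 (4975.70.29, Ravay, 1,780 units, $365,896.80):
Base rate for 4975.70.29 is 16.5% + $0.53/unit.
Origin Ravay qualifies under the Farmark–Ravay agreement and 4975.70.29 is covered: preferential rate Free applies instead.
Duty = $365,896.80 × 0% = $0.00.
Total = $6,109.95 + $235,585.83 + $0.00 = $241,695.78.

$241,695.78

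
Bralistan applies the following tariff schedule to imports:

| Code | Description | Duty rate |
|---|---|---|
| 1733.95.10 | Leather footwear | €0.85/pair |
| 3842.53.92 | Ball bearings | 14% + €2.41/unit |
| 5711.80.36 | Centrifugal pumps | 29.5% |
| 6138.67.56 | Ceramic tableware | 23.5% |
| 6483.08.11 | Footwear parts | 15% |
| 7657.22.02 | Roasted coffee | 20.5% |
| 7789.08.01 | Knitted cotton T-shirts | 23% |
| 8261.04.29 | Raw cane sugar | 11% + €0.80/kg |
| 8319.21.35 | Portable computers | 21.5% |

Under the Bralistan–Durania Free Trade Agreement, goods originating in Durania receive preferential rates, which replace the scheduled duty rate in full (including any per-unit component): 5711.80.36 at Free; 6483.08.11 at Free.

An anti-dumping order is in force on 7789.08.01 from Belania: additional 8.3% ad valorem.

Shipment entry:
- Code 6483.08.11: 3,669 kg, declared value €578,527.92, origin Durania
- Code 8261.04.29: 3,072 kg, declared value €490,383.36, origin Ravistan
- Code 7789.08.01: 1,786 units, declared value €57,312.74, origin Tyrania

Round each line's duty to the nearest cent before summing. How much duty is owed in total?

Line 1 (6483.08.11, Durania, 3,669 kg, €578,527.92):
Base rate for 6483.08.11 is 15%.
Origin Durania qualifies under the Bralistan–Durania agreement and 6483.08.11 is covered: preferential rate Free applies instead.
Duty = €578,527.92 × 0% = €0.00.
Line 2 (8261.04.29, Ravistan, 3,072 kg, €490,383.36):
Base rate for 8261.04.29 is 11% + €0.80/kg.
Duty = €490,383.36 × 11% + 3,072 × €0.80 = €56,399.77.
Line 3 (7789.08.01, Tyrania, 1,786 units, €57,312.74):
Base rate for 7789.08.01 is 23%.
The additional-duty order on 7789.08.01 targets Belania, not Tyrania; it does not apply.
Duty = €57,312.74 × 23% = €13,181.93.
Total = €0.00 + €56,399.77 + €13,181.93 = €69,581.70.

€69,581.70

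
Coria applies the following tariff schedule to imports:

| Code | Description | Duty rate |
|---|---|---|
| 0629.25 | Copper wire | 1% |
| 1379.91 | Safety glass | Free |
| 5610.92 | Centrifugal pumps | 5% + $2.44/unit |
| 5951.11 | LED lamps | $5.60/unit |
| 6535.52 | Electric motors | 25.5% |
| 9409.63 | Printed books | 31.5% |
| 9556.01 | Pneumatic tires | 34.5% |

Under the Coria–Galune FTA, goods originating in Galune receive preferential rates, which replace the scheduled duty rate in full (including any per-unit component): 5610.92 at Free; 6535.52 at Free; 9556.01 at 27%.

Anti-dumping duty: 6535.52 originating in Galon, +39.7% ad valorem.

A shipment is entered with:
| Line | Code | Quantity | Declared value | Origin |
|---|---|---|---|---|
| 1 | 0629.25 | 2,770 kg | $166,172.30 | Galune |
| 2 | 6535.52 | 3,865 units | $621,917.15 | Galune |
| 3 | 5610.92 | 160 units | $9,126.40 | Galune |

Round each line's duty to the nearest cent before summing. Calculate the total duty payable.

Line 1 (0629.25, Galune, 2,770 kg, $166,172.30):
Base rate for 0629.25 is 1%.
Origin Galune is the FTA partner but 0629.25 is not on the preference list; base rate stands.
Duty = $166,172.30 × 1% = $1,661.72.
Line 2 (6535.52, Galune, 3,865 units, $621,917.15):
Base rate for 6535.52 is 25.5%.
Origin Galune qualifies under the Coria–Galune agreement and 6535.52 is covered: preferential rate Free applies instead.
The additional-duty order on 6535.52 targets Galon, not Galune; it does not apply.
Duty = $621,917.15 × 0% = $0.00.
Line 3 (5610.92, Galune, 160 units, $9,126.40):
Base rate for 5610.92 is 5% + $2.44/unit.
Origin Galune qualifies under the Coria–Galune agreement and 5610.92 is covered: preferential rate Free applies instead.
Duty = $9,126.40 × 0% = $0.00.
Total = $1,661.72 + $0.00 + $0.00 = $1,661.72.

$1,661.72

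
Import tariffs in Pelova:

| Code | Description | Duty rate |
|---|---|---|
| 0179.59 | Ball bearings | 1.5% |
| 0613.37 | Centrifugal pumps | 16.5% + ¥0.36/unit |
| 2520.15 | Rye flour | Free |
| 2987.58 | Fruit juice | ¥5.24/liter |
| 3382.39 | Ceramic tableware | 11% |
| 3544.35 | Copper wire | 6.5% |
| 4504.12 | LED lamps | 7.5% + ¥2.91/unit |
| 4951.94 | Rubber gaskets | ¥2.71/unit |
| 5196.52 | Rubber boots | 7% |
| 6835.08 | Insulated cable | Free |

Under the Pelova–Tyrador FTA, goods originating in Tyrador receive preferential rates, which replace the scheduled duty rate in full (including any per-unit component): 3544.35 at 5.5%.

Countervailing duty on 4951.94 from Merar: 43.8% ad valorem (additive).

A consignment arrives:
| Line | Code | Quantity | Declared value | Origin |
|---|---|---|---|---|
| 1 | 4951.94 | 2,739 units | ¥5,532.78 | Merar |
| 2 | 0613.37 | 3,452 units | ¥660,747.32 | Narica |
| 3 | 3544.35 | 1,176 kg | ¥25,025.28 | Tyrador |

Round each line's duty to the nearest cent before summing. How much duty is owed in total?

¥121,488.47

Line 1 (4951.94, Merar, 2,739 units, ¥5,532.78):
Base rate for 4951.94 is ¥2.71/unit.
Additional duty on 4951.94 from Merar: +43.8% ad valorem. Applied ad valorem rate = 43.8%.
Duty = ¥5,532.78 × 43.8% + 2,739 × ¥2.71 = ¥9,846.05.
Line 2 (0613.37, Narica, 3,452 units, ¥660,747.32):
Base rate for 0613.37 is 16.5% + ¥0.36/unit.
Duty = ¥660,747.32 × 16.5% + 3,452 × ¥0.36 = ¥110,266.03.
Line 3 (3544.35, Tyrador, 1,176 kg, ¥25,025.28):
Base rate for 3544.35 is 6.5%.
Origin Tyrador qualifies under the Pelova–Tyrador agreement and 3544.35 is covered: preferential rate 5.5% applies instead.
Duty = ¥25,025.28 × 5.5% = ¥1,376.39.
Total = ¥9,846.05 + ¥110,266.03 + ¥1,376.39 = ¥121,488.47.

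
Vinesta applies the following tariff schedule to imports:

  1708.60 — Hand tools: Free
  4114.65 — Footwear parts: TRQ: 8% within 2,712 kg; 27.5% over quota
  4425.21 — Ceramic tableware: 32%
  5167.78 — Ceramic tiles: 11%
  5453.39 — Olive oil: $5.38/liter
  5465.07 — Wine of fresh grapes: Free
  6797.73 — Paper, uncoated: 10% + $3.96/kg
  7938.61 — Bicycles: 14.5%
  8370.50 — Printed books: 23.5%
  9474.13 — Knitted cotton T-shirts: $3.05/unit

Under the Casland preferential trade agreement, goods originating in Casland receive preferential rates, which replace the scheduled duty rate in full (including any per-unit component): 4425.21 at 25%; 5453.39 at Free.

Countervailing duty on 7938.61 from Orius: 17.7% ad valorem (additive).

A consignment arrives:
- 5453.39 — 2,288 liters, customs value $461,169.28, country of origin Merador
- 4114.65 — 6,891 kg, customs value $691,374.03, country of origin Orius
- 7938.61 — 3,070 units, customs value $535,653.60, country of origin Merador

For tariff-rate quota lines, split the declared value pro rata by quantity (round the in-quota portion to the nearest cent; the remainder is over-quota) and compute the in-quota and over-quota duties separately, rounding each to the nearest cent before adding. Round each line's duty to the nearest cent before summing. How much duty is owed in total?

Line 1 (5453.39, Merador, 2,288 liters, $461,169.28):
Base rate for 5453.39 is $5.38/liter.
5453.39 has an FTA preferential rate, but origin Merador is not Casland; base rate stands.
Duty = 2,288 × $5.38 = $12,309.44.
Line 2 (4114.65, Orius, 6,891 kg, $691,374.03):
Code 4114.65 is under a tariff-rate quota (threshold 2,712 kg). In-quota: 2,712 kg at 8%; over-quota: 4,179 kg at 27.5%.
Pro-rata value split: in-quota = $691,374.03 × 2,712/6,891 = $272,094.96; over-quota = $691,374.03 − $272,094.96 = $419,279.07.
In-quota duty = $272,094.96 × 8% = $21,767.60. Over-quota duty = $419,279.07 × 27.5% = $115,301.74.
Line duty = $21,767.60 + $115,301.74 = $137,069.34.
Line 3 (7938.61, Merador, 3,070 units, $535,653.60):
Base rate for 7938.61 is 14.5%.
The additional-duty order on 7938.61 targets Orius, not Merador; it does not apply.
Duty = $535,653.60 × 14.5% = $77,669.77.
Total = $12,309.44 + $137,069.34 + $77,669.77 = $227,048.55.

$227,048.55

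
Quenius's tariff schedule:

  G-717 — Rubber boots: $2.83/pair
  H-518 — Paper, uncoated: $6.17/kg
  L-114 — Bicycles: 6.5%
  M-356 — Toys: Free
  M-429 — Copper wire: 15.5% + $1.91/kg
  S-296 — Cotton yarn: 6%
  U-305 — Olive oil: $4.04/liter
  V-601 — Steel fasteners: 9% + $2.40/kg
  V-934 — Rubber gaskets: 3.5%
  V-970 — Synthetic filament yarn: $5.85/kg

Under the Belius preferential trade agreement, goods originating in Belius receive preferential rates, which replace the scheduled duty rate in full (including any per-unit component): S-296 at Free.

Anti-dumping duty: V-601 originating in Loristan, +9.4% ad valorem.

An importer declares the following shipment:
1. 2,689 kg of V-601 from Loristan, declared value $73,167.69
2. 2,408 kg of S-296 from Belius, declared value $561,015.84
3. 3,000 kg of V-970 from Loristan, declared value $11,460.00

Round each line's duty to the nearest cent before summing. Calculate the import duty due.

Line 1 (V-601, Loristan, 2,689 kg, $73,167.69):
Base rate for V-601 is 9% + $2.40/kg.
Additional duty on V-601 from Loristan: +9.4%. Applied ad valorem rate: 9% + 9.4% = 18.4%.
Duty = $73,167.69 × 18.4% + 2,689 × $2.40 = $19,916.45.
Line 2 (S-296, Belius, 2,408 kg, $561,015.84):
Base rate for S-296 is 6%.
Origin Belius qualifies under the Quenius–Belius agreement and S-296 is covered: preferential rate Free applies instead.
Duty = $561,015.84 × 0% = $0.00.
Line 3 (V-970, Loristan, 3,000 kg, $11,460.00):
Base rate for V-970 is $5.85/kg.
Duty = 3,000 × $5.85 = $17,550.00.
Total = $19,916.45 + $0.00 + $17,550.00 = $37,466.45.

$37,466.45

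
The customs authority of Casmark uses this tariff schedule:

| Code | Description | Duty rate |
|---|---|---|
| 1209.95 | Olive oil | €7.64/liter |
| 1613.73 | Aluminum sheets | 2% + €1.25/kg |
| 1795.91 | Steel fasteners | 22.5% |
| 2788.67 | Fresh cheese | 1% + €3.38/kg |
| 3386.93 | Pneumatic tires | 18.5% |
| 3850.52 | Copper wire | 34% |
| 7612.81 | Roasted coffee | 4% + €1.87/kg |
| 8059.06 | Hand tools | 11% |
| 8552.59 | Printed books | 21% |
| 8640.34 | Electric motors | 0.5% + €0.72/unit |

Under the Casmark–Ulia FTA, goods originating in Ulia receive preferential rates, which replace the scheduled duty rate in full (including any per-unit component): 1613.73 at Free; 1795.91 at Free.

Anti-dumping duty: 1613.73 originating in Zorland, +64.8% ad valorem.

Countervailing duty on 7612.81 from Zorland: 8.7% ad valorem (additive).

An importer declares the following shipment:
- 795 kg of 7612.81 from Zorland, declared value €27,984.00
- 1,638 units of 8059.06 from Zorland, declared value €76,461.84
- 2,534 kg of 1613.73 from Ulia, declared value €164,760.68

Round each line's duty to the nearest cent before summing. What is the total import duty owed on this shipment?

€13,451.42

Line 1 (7612.81, Zorland, 795 kg, €27,984.00):
Base rate for 7612.81 is 4% + €1.87/kg.
Additional duty on 7612.81 from Zorland: +8.7%. Applied ad valorem rate: 4% + 8.7% = 12.7%.
Duty = €27,984.00 × 12.7% + 795 × €1.87 = €5,040.62.
Line 2 (8059.06, Zorland, 1,638 units, €76,461.84):
Base rate for 8059.06 is 11%.
Duty = €76,461.84 × 11% = €8,410.80.
Line 3 (1613.73, Ulia, 2,534 kg, €164,760.68):
Base rate for 1613.73 is 2% + €1.25/kg.
Origin Ulia qualifies under the Casmark–Ulia agreement and 1613.73 is covered: preferential rate Free applies instead.
The additional-duty order on 1613.73 targets Zorland, not Ulia; it does not apply.
Duty = €164,760.68 × 0% = €0.00.
Total = €5,040.62 + €8,410.80 + €0.00 = €13,451.42.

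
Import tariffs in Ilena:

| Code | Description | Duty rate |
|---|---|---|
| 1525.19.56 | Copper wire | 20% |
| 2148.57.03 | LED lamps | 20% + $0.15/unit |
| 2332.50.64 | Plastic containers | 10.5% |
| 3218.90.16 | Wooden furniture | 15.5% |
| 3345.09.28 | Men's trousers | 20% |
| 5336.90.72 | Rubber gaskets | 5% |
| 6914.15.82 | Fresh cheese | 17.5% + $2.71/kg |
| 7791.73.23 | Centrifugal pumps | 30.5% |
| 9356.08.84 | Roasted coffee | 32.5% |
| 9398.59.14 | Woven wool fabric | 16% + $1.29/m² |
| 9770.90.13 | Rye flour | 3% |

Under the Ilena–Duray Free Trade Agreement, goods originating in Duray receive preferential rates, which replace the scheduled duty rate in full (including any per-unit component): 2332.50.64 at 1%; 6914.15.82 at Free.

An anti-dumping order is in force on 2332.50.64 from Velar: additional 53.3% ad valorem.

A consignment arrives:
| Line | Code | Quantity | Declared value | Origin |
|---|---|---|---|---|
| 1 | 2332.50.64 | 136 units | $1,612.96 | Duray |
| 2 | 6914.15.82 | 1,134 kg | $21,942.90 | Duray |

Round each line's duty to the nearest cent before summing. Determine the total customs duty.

Line 1 (2332.50.64, Duray, 136 units, $1,612.96):
Base rate for 2332.50.64 is 10.5%.
Origin Duray qualifies under the Ilena–Duray agreement and 2332.50.64 is covered: preferential rate 1% applies instead.
The additional-duty order on 2332.50.64 targets Velar, not Duray; it does not apply.
Duty = $1,612.96 × 1% = $16.13.
Line 2 (6914.15.82, Duray, 1,134 kg, $21,942.90):
Base rate for 6914.15.82 is 17.5% + $2.71/kg.
Origin Duray qualifies under the Ilena–Duray agreement and 6914.15.82 is covered: preferential rate Free applies instead.
Duty = $21,942.90 × 0% = $0.00.
Total = $16.13 + $0.00 = $16.13.

$16.13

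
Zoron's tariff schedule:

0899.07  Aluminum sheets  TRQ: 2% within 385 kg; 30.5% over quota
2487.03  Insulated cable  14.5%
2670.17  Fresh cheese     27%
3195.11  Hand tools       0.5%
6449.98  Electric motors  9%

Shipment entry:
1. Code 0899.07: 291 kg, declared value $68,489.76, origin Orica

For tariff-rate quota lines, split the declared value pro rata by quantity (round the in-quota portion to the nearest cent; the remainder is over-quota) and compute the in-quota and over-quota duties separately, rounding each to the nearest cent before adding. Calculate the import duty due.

$1,369.80

Line 1 (0899.07, Orica, 291 kg, $68,489.76):
Code 0899.07 is under a tariff-rate quota (threshold 385 kg). Quantity 291 kg is within the quota, so the in-quota rate 2% applies to the full value.
Duty = $68,489.76 × 2% = $1,369.80.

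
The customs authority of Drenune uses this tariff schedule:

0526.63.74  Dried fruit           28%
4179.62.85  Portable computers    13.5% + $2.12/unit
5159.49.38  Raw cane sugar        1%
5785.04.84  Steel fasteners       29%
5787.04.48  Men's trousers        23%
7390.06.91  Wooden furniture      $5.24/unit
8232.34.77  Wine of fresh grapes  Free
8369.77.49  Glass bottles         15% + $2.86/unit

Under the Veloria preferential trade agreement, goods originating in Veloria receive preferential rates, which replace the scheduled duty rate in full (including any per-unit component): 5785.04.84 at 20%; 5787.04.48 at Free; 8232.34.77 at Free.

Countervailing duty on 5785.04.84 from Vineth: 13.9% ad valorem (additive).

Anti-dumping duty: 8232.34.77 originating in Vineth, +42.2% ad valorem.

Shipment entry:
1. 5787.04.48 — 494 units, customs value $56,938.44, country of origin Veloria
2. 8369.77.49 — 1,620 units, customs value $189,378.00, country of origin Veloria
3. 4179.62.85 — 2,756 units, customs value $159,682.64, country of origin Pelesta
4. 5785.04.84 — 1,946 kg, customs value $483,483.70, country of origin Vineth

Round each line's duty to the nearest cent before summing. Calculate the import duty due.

Line 1 (5787.04.48, Veloria, 494 units, $56,938.44):
Base rate for 5787.04.48 is 23%.
Origin Veloria qualifies under the Drenune–Veloria agreement and 5787.04.48 is covered: preferential rate Free applies instead.
Duty = $56,938.44 × 0% = $0.00.
Line 2 (8369.77.49, Veloria, 1,620 units, $189,378.00):
Base rate for 8369.77.49 is 15% + $2.86/unit.
Origin Veloria is the FTA partner but 8369.77.49 is not on the preference list; base rate stands.
Duty = $189,378.00 × 15% + 1,620 × $2.86 = $33,039.90.
Line 3 (4179.62.85, Pelesta, 2,756 units, $159,682.64):
Base rate for 4179.62.85 is 13.5% + $2.12/unit.
Duty = $159,682.64 × 13.5% + 2,756 × $2.12 = $27,399.88.
Line 4 (5785.04.84, Vineth, 1,946 kg, $483,483.70):
Base rate for 5785.04.84 is 29%.
5785.04.84 has an FTA preferential rate, but origin Vineth is not Veloria; base rate stands.
Additional duty on 5785.04.84 from Vineth: +13.9%. Applied ad valorem rate: 29% + 13.9% = 42.9%.
Duty = $483,483.70 × 42.9% = $207,414.51.
Total = $0.00 + $33,039.90 + $27,399.88 + $207,414.51 = $267,854.29.

$267,854.29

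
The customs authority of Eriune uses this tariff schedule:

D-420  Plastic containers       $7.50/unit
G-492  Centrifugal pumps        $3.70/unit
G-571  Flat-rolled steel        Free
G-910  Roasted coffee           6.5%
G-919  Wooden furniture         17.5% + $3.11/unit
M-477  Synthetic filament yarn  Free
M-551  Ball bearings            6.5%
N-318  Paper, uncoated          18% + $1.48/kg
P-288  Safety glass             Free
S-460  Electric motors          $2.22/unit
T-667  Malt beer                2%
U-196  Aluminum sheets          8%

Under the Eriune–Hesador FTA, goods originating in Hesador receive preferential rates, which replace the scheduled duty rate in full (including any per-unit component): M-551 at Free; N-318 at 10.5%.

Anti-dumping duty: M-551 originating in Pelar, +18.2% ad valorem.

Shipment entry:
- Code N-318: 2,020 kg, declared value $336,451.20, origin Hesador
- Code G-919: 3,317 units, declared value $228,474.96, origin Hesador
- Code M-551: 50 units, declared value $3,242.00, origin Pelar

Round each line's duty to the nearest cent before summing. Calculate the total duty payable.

Line 1 (N-318, Hesador, 2,020 kg, $336,451.20):
Base rate for N-318 is 18% + $1.48/kg.
Origin Hesador qualifies under the Eriune–Hesador agreement and N-318 is covered: preferential rate 10.5% applies instead.
Duty = $336,451.20 × 10.5% = $35,327.38.
Line 2 (G-919, Hesador, 3,317 units, $228,474.96):
Base rate for G-919 is 17.5% + $3.11/unit.
Origin Hesador is the FTA partner but G-919 is not on the preference list; base rate stands.
Duty = $228,474.96 × 17.5% + 3,317 × $3.11 = $50,298.99.
Line 3 (M-551, Pelar, 50 units, $3,242.00):
Base rate for M-551 is 6.5%.
M-551 has an FTA preferential rate, but origin Pelar is not Hesador; base rate stands.
Additional duty on M-551 from Pelar: +18.2%. Applied ad valorem rate: 6.5% + 18.2% = 24.7%.
Duty = $3,242.00 × 24.7% = $800.77.
Total = $35,327.38 + $50,298.99 + $800.77 = $86,427.14.

$86,427.14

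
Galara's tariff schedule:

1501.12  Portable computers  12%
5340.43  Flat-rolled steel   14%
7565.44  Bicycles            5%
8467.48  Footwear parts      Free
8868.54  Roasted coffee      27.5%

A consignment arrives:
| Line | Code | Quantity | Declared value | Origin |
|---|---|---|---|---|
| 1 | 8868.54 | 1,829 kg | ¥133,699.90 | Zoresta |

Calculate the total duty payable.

¥36,767.47

Line 1 (8868.54, Zoresta, 1,829 kg, ¥133,699.90):
Base rate for 8868.54 is 27.5%.
Duty = ¥133,699.90 × 27.5% = ¥36,767.47.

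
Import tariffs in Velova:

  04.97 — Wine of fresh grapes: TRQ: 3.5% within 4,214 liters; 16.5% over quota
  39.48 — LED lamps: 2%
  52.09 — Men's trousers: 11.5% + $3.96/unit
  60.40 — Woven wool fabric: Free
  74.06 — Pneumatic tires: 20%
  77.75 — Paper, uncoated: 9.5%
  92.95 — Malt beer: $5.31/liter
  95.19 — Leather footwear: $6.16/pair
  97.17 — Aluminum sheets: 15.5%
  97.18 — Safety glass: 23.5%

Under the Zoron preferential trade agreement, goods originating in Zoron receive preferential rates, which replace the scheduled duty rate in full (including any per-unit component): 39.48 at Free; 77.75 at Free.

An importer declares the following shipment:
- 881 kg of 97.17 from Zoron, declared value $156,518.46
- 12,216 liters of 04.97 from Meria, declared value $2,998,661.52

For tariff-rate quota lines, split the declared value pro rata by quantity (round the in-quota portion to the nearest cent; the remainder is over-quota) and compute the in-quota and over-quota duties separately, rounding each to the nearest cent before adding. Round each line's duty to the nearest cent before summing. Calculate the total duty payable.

Line 1 (97.17, Zoron, 881 kg, $156,518.46):
Base rate for 97.17 is 15.5%.
Origin Zoron is the FTA partner but 97.17 is not on the preference list; base rate stands.
Duty = $156,518.46 × 15.5% = $24,260.36.
Line 2 (04.97, Meria, 12,216 liters, $2,998,661.52):
Code 04.97 is under a tariff-rate quota (threshold 4,214 liters). In-quota: 4,214 liters at 3.5%; over-quota: 8,002 liters at 16.5%.
Pro-rata value split: in-quota = $2,998,661.52 × 4,214/12,216 = $1,034,410.58; over-quota = $2,998,661.52 − $1,034,410.58 = $1,964,250.94.
In-quota duty = $1,034,410.58 × 3.5% = $36,204.37. Over-quota duty = $1,964,250.94 × 16.5% = $324,101.41.
Line duty = $36,204.37 + $324,101.41 = $360,305.78.
Total = $24,260.36 + $360,305.78 = $384,566.14.

$384,566.14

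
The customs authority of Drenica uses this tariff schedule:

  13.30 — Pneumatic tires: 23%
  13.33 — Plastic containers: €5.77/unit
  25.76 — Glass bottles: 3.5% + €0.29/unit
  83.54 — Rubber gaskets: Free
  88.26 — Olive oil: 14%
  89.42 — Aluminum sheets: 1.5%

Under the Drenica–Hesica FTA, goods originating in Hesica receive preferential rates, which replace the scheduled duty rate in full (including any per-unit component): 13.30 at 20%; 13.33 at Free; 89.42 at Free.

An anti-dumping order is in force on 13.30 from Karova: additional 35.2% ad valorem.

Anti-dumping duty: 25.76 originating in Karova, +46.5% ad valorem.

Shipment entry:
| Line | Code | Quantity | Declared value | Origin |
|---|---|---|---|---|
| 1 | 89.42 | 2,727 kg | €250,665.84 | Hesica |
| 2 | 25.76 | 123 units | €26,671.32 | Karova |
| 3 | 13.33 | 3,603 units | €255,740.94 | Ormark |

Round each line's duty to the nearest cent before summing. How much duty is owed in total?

€34,160.64

Line 1 (89.42, Hesica, 2,727 kg, €250,665.84):
Base rate for 89.42 is 1.5%.
Origin Hesica qualifies under the Drenica–Hesica agreement and 89.42 is covered: preferential rate Free applies instead.
Duty = €250,665.84 × 0% = €0.00.
Line 2 (25.76, Karova, 123 units, €26,671.32):
Base rate for 25.76 is 3.5% + €0.29/unit.
Additional duty on 25.76 from Karova: +46.5%. Applied ad valorem rate: 3.5% + 46.5% = 50%.
Duty = €26,671.32 × 50% + 123 × €0.29 = €13,371.33.
Line 3 (13.33, Ormark, 3,603 units, €255,740.94):
Base rate for 13.33 is €5.77/unit.
13.33 has an FTA preferential rate, but origin Ormark is not Hesica; base rate stands.
Duty = 3,603 × €5.77 = €20,789.31.
Total = €0.00 + €13,371.33 + €20,789.31 = €34,160.64.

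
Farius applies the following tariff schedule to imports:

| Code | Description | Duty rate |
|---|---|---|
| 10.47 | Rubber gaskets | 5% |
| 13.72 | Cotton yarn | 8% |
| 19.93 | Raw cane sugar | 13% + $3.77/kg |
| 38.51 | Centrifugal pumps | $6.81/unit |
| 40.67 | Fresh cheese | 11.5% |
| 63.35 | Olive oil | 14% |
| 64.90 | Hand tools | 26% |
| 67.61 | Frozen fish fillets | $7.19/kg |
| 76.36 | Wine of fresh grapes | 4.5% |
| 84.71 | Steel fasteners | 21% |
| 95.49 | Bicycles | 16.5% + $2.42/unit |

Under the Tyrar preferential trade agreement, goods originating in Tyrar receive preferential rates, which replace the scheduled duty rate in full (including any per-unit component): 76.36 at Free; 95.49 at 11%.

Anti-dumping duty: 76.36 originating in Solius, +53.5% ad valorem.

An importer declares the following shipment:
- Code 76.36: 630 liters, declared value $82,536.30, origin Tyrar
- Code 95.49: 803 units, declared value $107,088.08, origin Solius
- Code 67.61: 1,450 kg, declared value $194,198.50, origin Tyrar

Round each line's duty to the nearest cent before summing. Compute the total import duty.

Line 1 (76.36, Tyrar, 630 liters, $82,536.30):
Base rate for 76.36 is 4.5%.
Origin Tyrar qualifies under the Farius–Tyrar agreement and 76.36 is covered: preferential rate Free applies instead.
The additional-duty order on 76.36 targets Solius, not Tyrar; it does not apply.
Duty = $82,536.30 × 0% = $0.00.
Line 2 (95.49, Solius, 803 units, $107,088.08):
Base rate for 95.49 is 16.5% + $2.42/unit.
95.49 has an FTA preferential rate, but origin Solius is not Tyrar; base rate stands.
Duty = $107,088.08 × 16.5% + 803 × $2.42 = $19,612.79.
Line 3 (67.61, Tyrar, 1,450 kg, $194,198.50):
Base rate for 67.61 is $7.19/kg.
Origin Tyrar is the FTA partner but 67.61 is not on the preference list; base rate stands.
Duty = 1,450 × $7.19 = $10,425.50.
Total = $0.00 + $19,612.79 + $10,425.50 = $30,038.29.

$30,038.29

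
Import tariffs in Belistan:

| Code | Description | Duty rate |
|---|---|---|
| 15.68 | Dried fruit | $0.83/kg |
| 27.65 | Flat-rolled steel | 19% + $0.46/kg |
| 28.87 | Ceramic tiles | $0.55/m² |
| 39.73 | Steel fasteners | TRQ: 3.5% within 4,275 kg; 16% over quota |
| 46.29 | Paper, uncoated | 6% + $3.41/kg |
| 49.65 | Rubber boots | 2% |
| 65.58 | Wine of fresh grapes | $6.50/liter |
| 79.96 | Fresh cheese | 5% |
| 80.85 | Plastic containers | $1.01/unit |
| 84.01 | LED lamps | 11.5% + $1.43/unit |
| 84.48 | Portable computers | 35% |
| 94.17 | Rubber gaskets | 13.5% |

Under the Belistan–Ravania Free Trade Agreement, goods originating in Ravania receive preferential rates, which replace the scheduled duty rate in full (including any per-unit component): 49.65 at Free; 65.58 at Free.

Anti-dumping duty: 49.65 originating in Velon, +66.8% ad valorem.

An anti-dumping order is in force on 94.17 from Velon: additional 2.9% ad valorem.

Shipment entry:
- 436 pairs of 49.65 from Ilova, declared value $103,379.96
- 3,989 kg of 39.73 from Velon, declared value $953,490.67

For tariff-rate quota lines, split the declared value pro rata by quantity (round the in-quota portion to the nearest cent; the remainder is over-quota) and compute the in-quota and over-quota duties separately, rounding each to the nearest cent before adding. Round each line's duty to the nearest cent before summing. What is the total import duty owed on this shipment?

$35,439.77

Line 1 (49.65, Ilova, 436 pairs, $103,379.96):
Base rate for 49.65 is 2%.
49.65 has an FTA preferential rate, but origin Ilova is not Ravania; base rate stands.
The additional-duty order on 49.65 targets Velon, not Ilova; it does not apply.
Duty = $103,379.96 × 2% = $2,067.60.
Line 2 (39.73, Velon, 3,989 kg, $953,490.67):
Code 39.73 is under a tariff-rate quota (threshold 4,275 kg). Quantity 3,989 kg is within the quota, so the in-quota rate 3.5% applies to the full value.
Duty = $953,490.67 × 3.5% = $33,372.17.
Total = $2,067.60 + $33,372.17 = $35,439.77.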